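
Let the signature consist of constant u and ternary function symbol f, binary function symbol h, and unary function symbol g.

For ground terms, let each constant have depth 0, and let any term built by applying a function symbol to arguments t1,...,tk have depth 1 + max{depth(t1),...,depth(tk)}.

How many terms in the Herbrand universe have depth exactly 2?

81

If N_k denotes the number of depth-≤k ground terms, the 1 constant gives N_0 = 1, and each function symbol of arity r contributes N_{k-1}^r new terms at level k: N_k = 1 + N_{k-1}^3 + N_{k-1}^2 + N_{k-1}.
N_0 = 1
N_1 = 1 + 1^3 + 1^2 + 1 = 4
N_2 = 1 + 4^3 + 4^2 + 4 = 85
Terms of depth exactly 2: N_2 − N_1 = 85 − 4 = 81.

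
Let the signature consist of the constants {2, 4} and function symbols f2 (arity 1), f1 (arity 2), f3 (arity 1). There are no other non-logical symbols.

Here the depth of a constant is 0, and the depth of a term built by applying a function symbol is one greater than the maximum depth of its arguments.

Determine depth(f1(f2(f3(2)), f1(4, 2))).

3

depth(f3(2)) = 1 + depth(2) = 1 + 0 = 1
depth(f2(f3(2))) = 1 + depth(f3(2)) = 1 + 1 = 2
depth(f1(4, 2)) = 1 + max(0, 0) = 1
depth(f1(f2(f3(2)), f1(4, 2))) = 1 + max(2, 1) = 3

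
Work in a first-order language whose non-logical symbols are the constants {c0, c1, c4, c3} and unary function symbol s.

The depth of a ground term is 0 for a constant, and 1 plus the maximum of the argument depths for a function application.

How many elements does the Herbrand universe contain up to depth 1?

8

Write N_k for the number of ground terms of depth ≤ k. A term of depth ≤ k is either a constant or a function symbol applied to arguments of depth ≤ k−1, so N_k = 4 + N_{k-1}.
N_0 = 4
N_1 = 4 + 4 = 8
Explicitly: c0, c1, c4, c3, s(c0), s(c1), s(c4), s(c3).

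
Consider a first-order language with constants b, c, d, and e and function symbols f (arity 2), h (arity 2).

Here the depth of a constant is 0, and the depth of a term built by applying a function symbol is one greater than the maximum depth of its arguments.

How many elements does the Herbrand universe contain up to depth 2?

2596

If N_k denotes the number of depth-≤k ground terms, the 4 constants give N_0 = 4, and each function symbol of arity r contributes N_{k-1}^r new terms at level k: N_k = 4 + N_{k-1}^2 + N_{k-1}^2.
N_0 = 4
N_1 = 4 + 4^2 + 4^2 = 36
N_2 = 4 + 36^2 + 36^2 = 2596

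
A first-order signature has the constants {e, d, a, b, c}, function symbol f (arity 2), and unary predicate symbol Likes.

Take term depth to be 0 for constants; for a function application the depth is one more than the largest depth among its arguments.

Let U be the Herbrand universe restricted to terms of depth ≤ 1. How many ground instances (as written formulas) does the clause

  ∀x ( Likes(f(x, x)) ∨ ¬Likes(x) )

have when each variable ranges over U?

30

Ground terms of depth ≤ 1:
  If N_k denotes the number of depth-≤k ground terms, the 5 constants give N_0 = 5, and each function symbol of arity r contributes N_{k-1}^r new terms at level k: N_k = 5 + N_{k-1}^2.
  N_0 = 5
  N_1 = 5 + 5^2 = 30
So there are 30 ground terms available for substitution.
There is 1 variable to instantiate (x),  occurring in at least one literal, so different choices give different ground instances.
Number of ground instances = 30.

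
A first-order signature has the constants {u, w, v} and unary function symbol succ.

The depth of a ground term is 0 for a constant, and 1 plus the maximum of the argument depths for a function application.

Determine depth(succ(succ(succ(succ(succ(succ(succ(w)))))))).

7

depth(succ(w)) = 1 + depth(w) = 1 + 0 = 1
depth(succ(succ(w))) = 1 + depth(succ(w)) = 1 + 1 = 2
depth(succ(succ(succ(w)))) = 1 + depth(succ(succ(w))) = 1 + 2 = 3
depth(succ(succ(succ(succ(w))))) = 1 + depth(succ(succ(succ(w)))) = 1 + 3 = 4
depth(succ(succ(succ(succ(succ(w)))))) = 1 + depth(succ(succ(succ(succ(w))))) = 1 + 4 = 5
depth(succ(succ(succ(succ(succ(succ(w))))))) = 1 + depth(succ(succ(succ(succ(succ(w)))))) = 1 + 5 = 6
depth(succ(succ(succ(succ(succ(succ(succ(w)))))))) = 1 + depth(succ(succ(succ(succ(succ(succ(w))))))) = 1 + 6 = 7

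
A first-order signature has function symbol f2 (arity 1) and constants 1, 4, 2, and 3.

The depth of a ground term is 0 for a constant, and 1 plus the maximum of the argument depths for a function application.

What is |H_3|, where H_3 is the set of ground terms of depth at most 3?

16

Let N_k count ground terms of depth at most k. Each non-constant term of depth ≤ k is some function symbol applied to depth-≤(k−1) arguments, giving N_k = 4 + N_{k-1}.
N_0 = 4
N_1 = 4 + 4 = 8
N_2 = 4 + 8 = 12
N_3 = 4 + 12 = 16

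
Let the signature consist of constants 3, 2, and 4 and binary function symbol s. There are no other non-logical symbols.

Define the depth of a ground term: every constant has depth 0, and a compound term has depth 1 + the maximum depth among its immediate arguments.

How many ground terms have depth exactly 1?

9

Let N_k count ground terms of depth at most k. Each non-constant term of depth ≤ k is some function symbol applied to depth-≤(k−1) arguments, giving N_k = 3 + N_{k-1}^2.
N_0 = 3
N_1 = 3 + 3^2 = 12
Terms of depth exactly 1: N_1 − N_0 = 12 − 3 = 9.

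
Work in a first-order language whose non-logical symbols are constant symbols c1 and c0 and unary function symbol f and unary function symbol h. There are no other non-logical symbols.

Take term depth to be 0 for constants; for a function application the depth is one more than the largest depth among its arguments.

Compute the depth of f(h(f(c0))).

3

depth(f(c0)) = 1 + depth(c0) = 1 + 0 = 1
depth(h(f(c0))) = 1 + depth(f(c0)) = 1 + 1 = 2
depth(f(h(f(c0)))) = 1 + depth(h(f(c0))) = 1 + 2 = 3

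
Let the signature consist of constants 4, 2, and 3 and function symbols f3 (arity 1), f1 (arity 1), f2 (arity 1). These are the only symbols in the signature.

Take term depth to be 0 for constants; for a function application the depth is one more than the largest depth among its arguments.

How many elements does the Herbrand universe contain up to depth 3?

120

Let N_k count ground terms of depth at most k. Each non-constant term of depth ≤ k is some function symbol applied to depth-≤(k−1) arguments, giving N_k = 3 + N_{k-1} + N_{k-1} + N_{k-1}.
N_0 = 3
N_1 = 3 + 3 + 3 + 3 = 12
N_2 = 3 + 12 + 12 + 12 = 39
N_3 = 3 + 39 + 39 + 39 = 120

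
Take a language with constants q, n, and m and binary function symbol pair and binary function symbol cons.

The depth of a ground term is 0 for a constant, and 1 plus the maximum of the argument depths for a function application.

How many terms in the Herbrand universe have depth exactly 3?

Let N_k count ground terms of depth at most k. Each non-constant term of depth ≤ k is some function symbol applied to depth-≤(k−1) arguments, giving N_k = 3 + N_{k-1}^2 + N_{k-1}^2.
N_0 = 3
N_1 = 3 + 3^2 + 3^2 = 21
N_2 = 3 + 21^2 + 21^2 = 885
N_3 = 3 + 885^2 + 885^2 = 1566453
Terms of depth exactly 3: N_3 − N_2 = 1566453 − 885 = 1565568.

1565568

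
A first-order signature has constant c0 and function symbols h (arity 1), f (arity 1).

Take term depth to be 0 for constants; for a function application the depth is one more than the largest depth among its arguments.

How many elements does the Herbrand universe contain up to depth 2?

Let N_k count ground terms of depth at most k. Each non-constant term of depth ≤ k is some function symbol applied to depth-≤(k−1) arguments, giving N_k = 1 + N_{k-1} + N_{k-1}.
N_0 = 1
N_1 = 1 + 1 + 1 = 3
N_2 = 1 + 3 + 3 = 7
Explicitly: c0, h(c0), h(h(c0)), h(f(c0)), f(c0), f(h(c0)), f(f(c0)).

7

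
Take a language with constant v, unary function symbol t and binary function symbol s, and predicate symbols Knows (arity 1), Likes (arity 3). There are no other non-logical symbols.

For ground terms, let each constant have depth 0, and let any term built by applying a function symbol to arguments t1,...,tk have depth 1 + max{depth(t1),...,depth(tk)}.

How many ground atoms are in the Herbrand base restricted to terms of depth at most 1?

30

First count ground terms of depth ≤ 1.
Write N_k for the number of ground terms of depth ≤ k. A term of depth ≤ k is either a constant or a function symbol applied to arguments of depth ≤ k−1, so N_k = 1 + N_{k-1} + N_{k-1}^2.
N_0 = 1
N_1 = 1 + 1 + 1^2 = 3
Explicitly: v, t(v), s(v, v).
So |H| = 3.
Ground atoms are formed by filling each argument slot of a predicate with a term from H, so an r-ary predicate gives |H|^r atoms:
  Knows: 3;  Likes: 3^3 = 27
Total ground atoms: 3 + 27 = 30.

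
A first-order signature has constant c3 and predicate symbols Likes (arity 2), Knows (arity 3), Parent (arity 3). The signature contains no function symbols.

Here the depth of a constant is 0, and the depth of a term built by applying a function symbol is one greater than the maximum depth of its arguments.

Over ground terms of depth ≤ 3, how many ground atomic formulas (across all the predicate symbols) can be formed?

3

First count ground terms of depth ≤ 3.
With no function symbols every ground term is a constant, so there is exactly 1 ground term at every depth bound.
N_0 = 1
N_1 = 1
N_2 = 1
N_3 = 1
So |H| = 1.
A ground atom is a predicate applied to a tuple of terms from H, so the count is the sum over predicates of |H|^arity:
  Likes: 1^2 = 1;  Knows: 1^3 = 1;  Parent: 1^3 = 1
Total ground atoms: 1 + 1 + 1 = 3.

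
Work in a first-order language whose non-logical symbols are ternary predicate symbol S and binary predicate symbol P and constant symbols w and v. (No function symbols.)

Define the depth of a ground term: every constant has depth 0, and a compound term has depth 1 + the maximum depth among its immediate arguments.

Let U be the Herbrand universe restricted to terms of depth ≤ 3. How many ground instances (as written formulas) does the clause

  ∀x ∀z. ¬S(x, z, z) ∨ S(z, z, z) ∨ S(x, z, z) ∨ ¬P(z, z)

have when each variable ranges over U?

4

Ground terms of depth ≤ 3:
  With no function symbols every ground term is a constant, so there are exactly 2 ground terms at every depth bound.
  N_0 = 2
  N_1 = 2
  N_2 = 2
  N_3 = 2
  Explicitly: w, v.
So there are 2 ground terms available for substitution.
The clause has 2 distinct variables (x, z), each appearing in the body. In the free term algebra distinct substitutions yield syntactically distinct ground instances.
Number of ground instances = 2^2 = 4.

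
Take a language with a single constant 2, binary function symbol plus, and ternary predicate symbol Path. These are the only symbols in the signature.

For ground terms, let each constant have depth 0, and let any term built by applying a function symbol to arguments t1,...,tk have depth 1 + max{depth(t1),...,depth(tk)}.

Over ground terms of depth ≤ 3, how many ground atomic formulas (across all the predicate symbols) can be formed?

17576

First count ground terms of depth ≤ 3.
Let N_k count ground terms of depth at most k. Each non-constant term of depth ≤ k is some function symbol applied to depth-≤(k−1) arguments, giving N_k = 1 + N_{k-1}^2.
N_0 = 1
N_1 = 1 + 1^2 = 2
N_2 = 1 + 2^2 = 5
N_3 = 1 + 5^2 = 26
So |H| = 26.
A ground atom is a predicate applied to a tuple of terms from H, so the count is the sum over predicates of |H|^arity:
  Path: 26^3 = 17576
Total ground atoms: 17576.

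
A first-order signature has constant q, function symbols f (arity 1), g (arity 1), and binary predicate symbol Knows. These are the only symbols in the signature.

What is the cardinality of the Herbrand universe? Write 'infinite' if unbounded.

infinite

The signature has at least one function symbol (f, arity 1) and at least one constant (q).
Iterating f gives infinitely many distinct ground terms: q, f(q), f(f(q)), ...
So the Herbrand universe is infinite.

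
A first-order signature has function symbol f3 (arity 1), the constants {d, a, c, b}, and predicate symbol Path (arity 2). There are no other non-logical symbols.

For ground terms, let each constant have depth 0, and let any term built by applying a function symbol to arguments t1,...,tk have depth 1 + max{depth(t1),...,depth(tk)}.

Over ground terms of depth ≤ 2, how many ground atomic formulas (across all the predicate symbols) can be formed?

144

First count ground terms of depth ≤ 2.
Let N_k = |{terms of depth ≤ k}|. Then N_0 = 4 and N_k = 4 + N_{k-1} for k ≥ 1 (one summand per function symbol, arity giving the exponent).
N_0 = 4
N_1 = 4 + 4 = 8
N_2 = 4 + 8 = 12
Explicitly: d, a, c, b, f3(d), f3(a), f3(c), f3(b), f3(f3(d)), f3(f3(a)), f3(f3(c)), f3(f3(b)).
So |H| = 12.
A ground atom is a predicate applied to a tuple of terms from H, so the count is the sum over predicates of |H|^arity:
  Path: 12^2 = 144
Total ground atoms: 144.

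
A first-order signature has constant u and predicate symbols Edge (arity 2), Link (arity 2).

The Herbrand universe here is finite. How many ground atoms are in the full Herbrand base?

2

With no function symbols, the Herbrand universe is just the 1 constant.
Ground atoms per predicate: Edge: 1^2 = 1, Link: 1^2 = 1.
Herbrand base size = 1 + 1 = 2.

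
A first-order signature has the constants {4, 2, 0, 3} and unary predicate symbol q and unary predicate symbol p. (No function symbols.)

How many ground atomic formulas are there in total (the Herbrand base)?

8

With no function symbols, the Herbrand universe is just the 4 constants.
Ground atoms per predicate: q: 4, p: 4.
Herbrand base size = 4 + 4 = 8.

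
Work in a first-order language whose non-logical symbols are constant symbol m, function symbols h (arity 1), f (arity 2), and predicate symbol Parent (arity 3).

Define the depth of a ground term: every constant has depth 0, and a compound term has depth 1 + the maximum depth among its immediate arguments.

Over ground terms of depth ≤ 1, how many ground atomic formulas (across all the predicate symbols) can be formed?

First count ground terms of depth ≤ 1.
If N_k denotes the number of depth-≤k ground terms, the 1 constant gives N_0 = 1, and each function symbol of arity r contributes N_{k-1}^r new terms at level k: N_k = 1 + N_{k-1} + N_{k-1}^2.
N_0 = 1
N_1 = 1 + 1 + 1^2 = 3
Explicitly: m, h(m), f(m, m).
So |H| = 3.
For each predicate symbol, the number of ground atoms is |H| raised to its arity; summing:
  Parent: 3^3 = 27
Total ground atoms: 27.

27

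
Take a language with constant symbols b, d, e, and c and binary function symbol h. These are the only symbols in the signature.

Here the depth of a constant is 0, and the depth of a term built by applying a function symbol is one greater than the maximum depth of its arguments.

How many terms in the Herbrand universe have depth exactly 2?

384

If N_k denotes the number of depth-≤k ground terms, the 4 constants give N_0 = 4, and each function symbol of arity r contributes N_{k-1}^r new terms at level k: N_k = 4 + N_{k-1}^2.
N_0 = 4
N_1 = 4 + 4^2 = 20
N_2 = 4 + 20^2 = 404
Terms of depth exactly 2: N_2 − N_1 = 404 − 20 = 384.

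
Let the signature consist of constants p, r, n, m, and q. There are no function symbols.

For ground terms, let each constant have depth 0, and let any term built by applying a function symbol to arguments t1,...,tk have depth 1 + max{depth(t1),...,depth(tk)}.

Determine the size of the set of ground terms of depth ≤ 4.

With no function symbols every ground term is a constant, so there are exactly 5 ground terms at every depth bound.
N_0 = 5
N_1 = 5
N_2 = 5
N_3 = 5
N_4 = 5
Explicitly: p, r, n, m, q.

5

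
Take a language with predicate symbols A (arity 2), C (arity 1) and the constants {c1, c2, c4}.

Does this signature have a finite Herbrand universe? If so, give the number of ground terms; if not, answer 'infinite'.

3

There are no function symbols, so every ground term is one of the 3 constants.
The Herbrand universe is {c1, c2, c4}, which is finite with 3 elements.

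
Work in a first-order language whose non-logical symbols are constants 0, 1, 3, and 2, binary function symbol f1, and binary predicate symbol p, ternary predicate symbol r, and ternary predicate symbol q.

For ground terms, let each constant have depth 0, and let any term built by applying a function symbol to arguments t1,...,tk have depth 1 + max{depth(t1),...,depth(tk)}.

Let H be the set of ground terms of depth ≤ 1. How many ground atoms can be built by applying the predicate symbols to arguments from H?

16400

First count ground terms of depth ≤ 1.
Count level by level. With function symbols f1/2, the terms of depth ≤ k are the 4 constants together with each function applied to depth-≤(k−1) tuples, so N_k = 4 + N_{k-1}^2.
N_0 = 4
N_1 = 4 + 4^2 = 20
So |H| = 20.
Ground atoms are formed by filling each argument slot of a predicate with a term from H, so an r-ary predicate gives |H|^r atoms:
  p: 20^2 = 400;  r: 20^3 = 8000;  q: 20^3 = 8000
Total ground atoms: 400 + 8000 + 8000 = 16400.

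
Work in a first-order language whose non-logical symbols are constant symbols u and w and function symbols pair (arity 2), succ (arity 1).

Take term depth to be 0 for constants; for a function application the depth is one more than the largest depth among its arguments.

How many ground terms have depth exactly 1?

Write N_k for the number of ground terms of depth ≤ k. A term of depth ≤ k is either a constant or a function symbol applied to arguments of depth ≤ k−1, so N_k = 2 + N_{k-1}^2 + N_{k-1}.
N_0 = 2
N_1 = 2 + 2^2 + 2 = 8
Terms of depth exactly 1: N_1 − N_0 = 8 − 2 = 6.

6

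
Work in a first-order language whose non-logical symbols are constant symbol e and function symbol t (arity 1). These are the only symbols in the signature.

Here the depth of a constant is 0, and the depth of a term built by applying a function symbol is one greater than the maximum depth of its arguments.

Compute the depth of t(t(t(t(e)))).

4

depth(t(e)) = 1 + depth(e) = 1 + 0 = 1
depth(t(t(e))) = 1 + depth(t(e)) = 1 + 1 = 2
depth(t(t(t(e)))) = 1 + depth(t(t(e))) = 1 + 2 = 3
depth(t(t(t(t(e))))) = 1 + depth(t(t(t(e)))) = 1 + 3 = 4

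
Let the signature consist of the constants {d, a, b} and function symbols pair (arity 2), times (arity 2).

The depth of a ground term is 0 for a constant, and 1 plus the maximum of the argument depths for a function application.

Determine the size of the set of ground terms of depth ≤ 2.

885

If N_k denotes the number of depth-≤k ground terms, the 3 constants give N_0 = 3, and each function symbol of arity r contributes N_{k-1}^r new terms at level k: N_k = 3 + N_{k-1}^2 + N_{k-1}^2.
N_0 = 3
N_1 = 3 + 3^2 + 3^2 = 21
N_2 = 3 + 21^2 + 21^2 = 885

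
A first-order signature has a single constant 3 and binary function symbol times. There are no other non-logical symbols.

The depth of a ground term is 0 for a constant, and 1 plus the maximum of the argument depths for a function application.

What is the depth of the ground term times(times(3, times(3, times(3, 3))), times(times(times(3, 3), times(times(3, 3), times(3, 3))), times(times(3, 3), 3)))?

depth(times(3, 3)) = 1 + max(0, 0) = 1
depth(times(3, times(3, 3))) = 1 + max(0, 1) = 2
depth(times(3, times(3, times(3, 3)))) = 1 + max(0, 2) = 3
depth(times(times(3, 3), times(3, 3))) = 1 + max(1, 1) = 2
depth(times(times(3, 3), times(times(3, 3), times(3, 3)))) = 1 + max(1, 2) = 3
depth(times(times(3, 3), 3)) = 1 + max(1, 0) = 2
depth(times(times(times(3, 3), times(times(3, 3), times(3, 3))), times(times(3, 3), 3))) = 1 + max(3, 2) = 4
depth(times(times(3, times(3, times(3, 3))), times(times(times(3, 3), times(times(3, 3), times(3, 3))), times(times(3, 3), 3)))) = 1 + max(3, 4) = 5

5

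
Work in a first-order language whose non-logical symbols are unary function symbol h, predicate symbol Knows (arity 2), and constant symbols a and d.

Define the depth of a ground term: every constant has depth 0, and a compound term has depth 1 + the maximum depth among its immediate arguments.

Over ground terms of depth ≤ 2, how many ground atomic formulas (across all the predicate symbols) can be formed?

First count ground terms of depth ≤ 2.
Let N_k count ground terms of depth at most k. Each non-constant term of depth ≤ k is some function symbol applied to depth-≤(k−1) arguments, giving N_k = 2 + N_{k-1}.
N_0 = 2
N_1 = 2 + 2 = 4
N_2 = 2 + 4 = 6
Explicitly: a, d, h(a), h(d), h(h(a)), h(h(d)).
So |H| = 6.
For each predicate symbol, the number of ground atoms is |H| raised to its arity; summing:
  Knows: 6^2 = 36
Total ground atoms: 36.

36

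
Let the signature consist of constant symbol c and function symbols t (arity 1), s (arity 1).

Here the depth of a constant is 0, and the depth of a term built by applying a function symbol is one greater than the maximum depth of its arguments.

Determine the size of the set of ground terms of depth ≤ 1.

Let N_k = |{terms of depth ≤ k}|. Then N_0 = 1 and N_k = 1 + N_{k-1} + N_{k-1} for k ≥ 1 (one summand per function symbol, arity giving the exponent).
N_0 = 1
N_1 = 1 + 1 + 1 = 3
Explicitly: c, t(c), s(c).

3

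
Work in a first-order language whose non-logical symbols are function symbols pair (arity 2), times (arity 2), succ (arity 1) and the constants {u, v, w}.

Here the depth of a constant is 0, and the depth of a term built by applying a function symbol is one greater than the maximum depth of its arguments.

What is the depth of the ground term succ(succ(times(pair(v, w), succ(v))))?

depth(pair(v, w)) = 1 + max(0, 0) = 1
depth(succ(v)) = 1 + depth(v) = 1 + 0 = 1
depth(times(pair(v, w), succ(v))) = 1 + max(1, 1) = 2
depth(succ(times(pair(v, w), succ(v)))) = 1 + depth(times(pair(v, w), succ(v))) = 1 + 2 = 3
depth(succ(succ(times(pair(v, w), succ(v))))) = 1 + depth(succ(times(pair(v, w), succ(v)))) = 1 + 3 = 4

4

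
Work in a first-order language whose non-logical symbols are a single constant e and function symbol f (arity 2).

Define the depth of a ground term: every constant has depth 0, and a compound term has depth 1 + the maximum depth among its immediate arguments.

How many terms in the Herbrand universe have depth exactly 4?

Let N_k count ground terms of depth at most k. Each non-constant term of depth ≤ k is some function symbol applied to depth-≤(k−1) arguments, giving N_k = 1 + N_{k-1}^2.
N_0 = 1
N_1 = 1 + 1^2 = 2
N_2 = 1 + 2^2 = 5
N_3 = 1 + 5^2 = 26
N_4 = 1 + 26^2 = 677
Terms of depth exactly 4: N_4 − N_3 = 677 − 26 = 651.

651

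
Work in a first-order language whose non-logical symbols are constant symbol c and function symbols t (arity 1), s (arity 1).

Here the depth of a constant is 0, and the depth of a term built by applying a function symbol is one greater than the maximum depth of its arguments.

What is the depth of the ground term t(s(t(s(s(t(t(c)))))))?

7

depth(t(c)) = 1 + depth(c) = 1 + 0 = 1
depth(t(t(c))) = 1 + depth(t(c)) = 1 + 1 = 2
depth(s(t(t(c)))) = 1 + depth(t(t(c))) = 1 + 2 = 3
depth(s(s(t(t(c))))) = 1 + depth(s(t(t(c)))) = 1 + 3 = 4
depth(t(s(s(t(t(c)))))) = 1 + depth(s(s(t(t(c))))) = 1 + 4 = 5
depth(s(t(s(s(t(t(c))))))) = 1 + depth(t(s(s(t(t(c)))))) = 1 + 5 = 6
depth(t(s(t(s(s(t(t(c)))))))) = 1 + depth(s(t(s(s(t(t(c))))))) = 1 + 6 = 7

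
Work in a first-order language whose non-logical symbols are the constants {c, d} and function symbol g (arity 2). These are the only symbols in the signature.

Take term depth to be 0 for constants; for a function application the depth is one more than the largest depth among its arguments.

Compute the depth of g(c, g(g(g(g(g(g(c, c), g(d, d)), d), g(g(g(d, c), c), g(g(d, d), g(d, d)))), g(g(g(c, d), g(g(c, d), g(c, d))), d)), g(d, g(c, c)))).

7

depth(g(c, c)) = 1 + max(0, 0) = 1
depth(g(d, d)) = 1 + max(0, 0) = 1
depth(g(g(c, c), g(d, d))) = 1 + max(1, 1) = 2
depth(g(g(g(c, c), g(d, d)), d)) = 1 + max(2, 0) = 3
depth(g(d, c)) = 1 + max(0, 0) = 1
depth(g(g(d, c), c)) = 1 + max(1, 0) = 2
depth(g(g(d, d), g(d, d))) = 1 + max(1, 1) = 2
depth(g(g(g(d, c), c), g(g(d, d), g(d, d)))) = 1 + max(2, 2) = 3
depth(g(g(g(g(c, c), g(d, d)), d), g(g(g(d, c), c), g(g(d, d), g(d, d))))) = 1 + max(3, 3) = 4
depth(g(c, d)) = 1 + max(0, 0) = 1
depth(g(g(c, d), g(c, d))) = 1 + max(1, 1) = 2
depth(g(g(c, d), g(g(c, d), g(c, d)))) = 1 + max(1, 2) = 3
depth(g(g(g(c, d), g(g(c, d), g(c, d))), d)) = 1 + max(3, 0) = 4
depth(g(g(g(g(g(c, c), g(d, d)), d), g(g(g(d, c), c), g(g(d, d), g(d, d)))), g(g(g(c, d), g(g(c, d), g(c, d))), d))) = 1 + max(4, 4) = 5
depth(g(d, g(c, c))) = 1 + max(0, 1) = 2
depth(g(g(g(g(g(g(c, c), g(d, d)), d), g(g(g(d, c), c), g(g(d, d), g(d, d)))), g(g(g(c, d), g(g(c, d), g(c, d))), d)), g(d, g(c, c)))) = 1 + max(5, 2) = 6
depth(g(c, g(g(g(g(g(g(c, c), g(d, d)), d), g(g(g(d, c), c), g(g(d, d), g(d, d)))), g(g(g(c, d), g(g(c, d), g(c, d))), d)), g(d, g(c, c))))) = 1 + max(0, 6) = 7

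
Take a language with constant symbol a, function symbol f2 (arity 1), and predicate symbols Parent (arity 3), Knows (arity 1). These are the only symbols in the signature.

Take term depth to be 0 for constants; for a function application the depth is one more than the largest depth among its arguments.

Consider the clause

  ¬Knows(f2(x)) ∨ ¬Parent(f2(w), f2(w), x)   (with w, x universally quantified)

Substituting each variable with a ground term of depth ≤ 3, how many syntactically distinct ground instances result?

Ground terms of depth ≤ 3:
  Let N_k = |{terms of depth ≤ k}|. Then N_0 = 1 and N_k = 1 + N_{k-1} for k ≥ 1 (one summand per function symbol, arity giving the exponent).
  N_0 = 1
  N_1 = 1 + 1 = 2
  N_2 = 1 + 2 = 3
  N_3 = 1 + 3 = 4
  Explicitly: a, f2(a), f2(f2(a)), f2(f2(f2(a))).
So there are 4 ground terms available for substitution.
There are 2 variables to instantiate (w, x), each occurring in at least one literal, so different choices give different ground instances.
Number of ground instances = 4^2 = 16.

16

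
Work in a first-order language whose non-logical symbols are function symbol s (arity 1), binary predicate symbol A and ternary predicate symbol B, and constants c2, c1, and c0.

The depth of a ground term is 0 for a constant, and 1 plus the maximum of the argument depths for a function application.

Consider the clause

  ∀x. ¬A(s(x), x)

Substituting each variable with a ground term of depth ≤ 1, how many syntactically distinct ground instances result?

Ground terms of depth ≤ 1:
  Let N_k count ground terms of depth at most k. Each non-constant term of depth ≤ k is some function symbol applied to depth-≤(k−1) arguments, giving N_k = 3 + N_{k-1}.
  N_0 = 3
  N_1 = 3 + 3 = 6
  Explicitly: c2, c1, c0, s(c2), s(c1), s(c0).
So there are 6 ground terms available for substitution.
The body mentions the single quantified variable x; since ground terms form a free algebra, no two substitutions collapse to the same formula.
Number of ground instances = 6.

6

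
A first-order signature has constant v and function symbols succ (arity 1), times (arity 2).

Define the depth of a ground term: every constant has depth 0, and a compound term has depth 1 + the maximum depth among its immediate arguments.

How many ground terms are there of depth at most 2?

Write N_k for the number of ground terms of depth ≤ k. A term of depth ≤ k is either a constant or a function symbol applied to arguments of depth ≤ k−1, so N_k = 1 + N_{k-1} + N_{k-1}^2.
N_0 = 1
N_1 = 1 + 1 + 1^2 = 3
N_2 = 1 + 3 + 3^2 = 13

13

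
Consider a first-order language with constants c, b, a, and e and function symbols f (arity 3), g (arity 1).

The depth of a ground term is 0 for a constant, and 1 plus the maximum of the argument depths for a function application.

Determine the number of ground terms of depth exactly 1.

68

Let N_k = |{terms of depth ≤ k}|. Then N_0 = 4 and N_k = 4 + N_{k-1}^3 + N_{k-1} for k ≥ 1 (one summand per function symbol, arity giving the exponent).
N_0 = 4
N_1 = 4 + 4^3 + 4 = 72
Terms of depth exactly 1: N_1 − N_0 = 72 − 4 = 68.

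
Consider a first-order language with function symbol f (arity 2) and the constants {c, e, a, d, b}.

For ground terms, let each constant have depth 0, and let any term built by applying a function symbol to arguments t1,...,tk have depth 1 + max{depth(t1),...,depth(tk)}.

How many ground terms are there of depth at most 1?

30

Let N_k = |{terms of depth ≤ k}|. Then N_0 = 5 and N_k = 5 + N_{k-1}^2 for k ≥ 1 (one summand per function symbol, arity giving the exponent).
N_0 = 5
N_1 = 5 + 5^2 = 30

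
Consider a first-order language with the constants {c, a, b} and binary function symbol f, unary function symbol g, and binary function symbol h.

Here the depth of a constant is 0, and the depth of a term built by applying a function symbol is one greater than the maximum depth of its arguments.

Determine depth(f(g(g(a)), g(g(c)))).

3

depth(g(a)) = 1 + depth(a) = 1 + 0 = 1
depth(g(g(a))) = 1 + depth(g(a)) = 1 + 1 = 2
depth(g(c)) = 1 + depth(c) = 1 + 0 = 1
depth(g(g(c))) = 1 + depth(g(c)) = 1 + 1 = 2
depth(f(g(g(a)), g(g(c)))) = 1 + max(2, 2) = 3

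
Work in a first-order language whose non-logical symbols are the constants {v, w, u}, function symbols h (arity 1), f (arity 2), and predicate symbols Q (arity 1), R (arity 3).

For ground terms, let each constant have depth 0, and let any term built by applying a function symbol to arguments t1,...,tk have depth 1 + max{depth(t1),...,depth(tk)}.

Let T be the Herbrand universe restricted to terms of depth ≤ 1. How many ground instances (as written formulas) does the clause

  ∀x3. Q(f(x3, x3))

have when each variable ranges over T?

15

Ground terms of depth ≤ 1:
  Let N_k count ground terms of depth at most k. Each non-constant term of depth ≤ k is some function symbol applied to depth-≤(k−1) arguments, giving N_k = 3 + N_{k-1} + N_{k-1}^2.
  N_0 = 3
  N_1 = 3 + 3 + 3^2 = 15
So there are 15 ground terms available for substitution.
There is 1 variable to instantiate (x3),  occurring in at least one literal, so different choices give different ground instances.
Number of ground instances = 15.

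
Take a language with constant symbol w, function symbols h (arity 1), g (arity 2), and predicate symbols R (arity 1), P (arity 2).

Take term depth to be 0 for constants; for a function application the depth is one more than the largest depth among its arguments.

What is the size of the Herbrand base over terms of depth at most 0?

First count ground terms of depth ≤ 0.
Let N_k count ground terms of depth at most k. Each non-constant term of depth ≤ k is some function symbol applied to depth-≤(k−1) arguments, giving N_k = 1 + N_{k-1} + N_{k-1}^2.
N_0 = 1
Explicitly: w.
So |H| = 1.
Ground atoms are formed by filling each argument slot of a predicate with a term from H, so an r-ary predicate gives |H|^r atoms:
  R: 1;  P: 1^2 = 1
Total ground atoms: 1 + 1 = 2.

2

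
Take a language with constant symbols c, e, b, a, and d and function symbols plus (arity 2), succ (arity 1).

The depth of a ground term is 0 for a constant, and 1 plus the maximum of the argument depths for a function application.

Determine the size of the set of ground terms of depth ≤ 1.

If N_k denotes the number of depth-≤k ground terms, the 5 constants give N_0 = 5, and each function symbol of arity r contributes N_{k-1}^r new terms at level k: N_k = 5 + N_{k-1}^2 + N_{k-1}.
N_0 = 5
N_1 = 5 + 5^2 + 5 = 35

35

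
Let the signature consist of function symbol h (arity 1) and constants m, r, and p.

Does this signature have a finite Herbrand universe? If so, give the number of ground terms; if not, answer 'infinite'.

infinite

The signature has at least one function symbol (h, arity 1) and at least one constant (m).
Iterating h gives infinitely many distinct ground terms: m, h(m), h(h(m)), ...
So the Herbrand universe is infinite.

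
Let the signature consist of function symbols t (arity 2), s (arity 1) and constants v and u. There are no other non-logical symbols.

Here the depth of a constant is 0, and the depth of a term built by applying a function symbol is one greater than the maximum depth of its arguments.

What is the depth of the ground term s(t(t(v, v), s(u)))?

depth(t(v, v)) = 1 + max(0, 0) = 1
depth(s(u)) = 1 + depth(u) = 1 + 0 = 1
depth(t(t(v, v), s(u))) = 1 + max(1, 1) = 2
depth(s(t(t(v, v), s(u)))) = 1 + depth(t(t(v, v), s(u))) = 1 + 2 = 3

3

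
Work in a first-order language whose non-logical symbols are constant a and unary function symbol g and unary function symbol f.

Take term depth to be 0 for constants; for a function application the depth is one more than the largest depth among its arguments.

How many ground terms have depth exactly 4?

If N_k denotes the number of depth-≤k ground terms, the 1 constant gives N_0 = 1, and each function symbol of arity r contributes N_{k-1}^r new terms at level k: N_k = 1 + N_{k-1} + N_{k-1}.
N_0 = 1
N_1 = 1 + 1 + 1 = 3
N_2 = 1 + 3 + 3 = 7
N_3 = 1 + 7 + 7 = 15
N_4 = 1 + 15 + 15 = 31
Terms of depth exactly 4: N_4 − N_3 = 31 − 15 = 16.

16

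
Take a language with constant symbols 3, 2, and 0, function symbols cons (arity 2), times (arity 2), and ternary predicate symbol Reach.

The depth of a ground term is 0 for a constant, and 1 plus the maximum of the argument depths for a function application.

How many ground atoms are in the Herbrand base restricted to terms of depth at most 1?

First count ground terms of depth ≤ 1.
Write N_k for the number of ground terms of depth ≤ k. A term of depth ≤ k is either a constant or a function symbol applied to arguments of depth ≤ k−1, so N_k = 3 + N_{k-1}^2 + N_{k-1}^2.
N_0 = 3
N_1 = 3 + 3^2 + 3^2 = 21
So |H| = 21.
For each predicate symbol, the number of ground atoms is |H| raised to its arity; summing:
  Reach: 21^3 = 9261
Total ground atoms: 9261.

9261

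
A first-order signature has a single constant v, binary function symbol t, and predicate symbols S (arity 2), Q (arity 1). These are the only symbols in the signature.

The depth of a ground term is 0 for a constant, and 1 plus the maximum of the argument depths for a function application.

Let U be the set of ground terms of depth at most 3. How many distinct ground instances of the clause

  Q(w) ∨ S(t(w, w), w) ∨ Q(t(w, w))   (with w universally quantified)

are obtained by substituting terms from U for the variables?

26

Ground terms of depth ≤ 3:
  Write N_k for the number of ground terms of depth ≤ k. A term of depth ≤ k is either a constant or a function symbol applied to arguments of depth ≤ k−1, so N_k = 1 + N_{k-1}^2.
  N_0 = 1
  N_1 = 1 + 1^2 = 2
  N_2 = 1 + 2^2 = 5
  N_3 = 1 + 5^2 = 26
So there are 26 ground terms available for substitution.
The body mentions the single quantified variable w; since ground terms form a free algebra, no two substitutions collapse to the same formula.
Number of ground instances = 26.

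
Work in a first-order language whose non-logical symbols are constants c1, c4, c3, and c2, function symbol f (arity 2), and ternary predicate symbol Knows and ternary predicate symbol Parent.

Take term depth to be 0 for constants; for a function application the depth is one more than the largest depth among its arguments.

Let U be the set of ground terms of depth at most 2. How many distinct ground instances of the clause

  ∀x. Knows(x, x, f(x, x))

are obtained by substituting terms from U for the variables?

404

Ground terms of depth ≤ 2:
  If N_k denotes the number of depth-≤k ground terms, the 4 constants give N_0 = 4, and each function symbol of arity r contributes N_{k-1}^r new terms at level k: N_k = 4 + N_{k-1}^2.
  N_0 = 4
  N_1 = 4 + 4^2 = 20
  N_2 = 4 + 20^2 = 404
So there are 404 ground terms available for substitution.
The variable x ranges independently over the available ground terms, and distinct assignments produce distinct instances.
Number of ground instances = 404.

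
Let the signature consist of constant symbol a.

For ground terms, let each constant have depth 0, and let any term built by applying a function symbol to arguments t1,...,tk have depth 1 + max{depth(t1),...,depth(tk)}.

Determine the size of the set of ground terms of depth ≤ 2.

1

With no function symbols every ground term is a constant, so there is exactly 1 ground term at every depth bound.
N_0 = 1
N_1 = 1
N_2 = 1
Explicitly: a.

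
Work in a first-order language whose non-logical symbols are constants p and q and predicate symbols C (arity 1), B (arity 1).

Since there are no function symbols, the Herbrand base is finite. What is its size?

With no function symbols, the Herbrand universe is just the 2 constants.
Ground atoms per predicate: C: 2, B: 2.
Herbrand base size = 2 + 2 = 4.

4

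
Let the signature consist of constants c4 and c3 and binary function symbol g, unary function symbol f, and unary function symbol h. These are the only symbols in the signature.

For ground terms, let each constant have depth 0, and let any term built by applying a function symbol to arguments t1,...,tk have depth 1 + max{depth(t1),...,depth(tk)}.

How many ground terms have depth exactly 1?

8

Write N_k for the number of ground terms of depth ≤ k. A term of depth ≤ k is either a constant or a function symbol applied to arguments of depth ≤ k−1, so N_k = 2 + N_{k-1}^2 + N_{k-1} + N_{k-1}.
N_0 = 2
N_1 = 2 + 2^2 + 2 + 2 = 10
Terms of depth exactly 1: N_1 − N_0 = 10 − 2 = 8.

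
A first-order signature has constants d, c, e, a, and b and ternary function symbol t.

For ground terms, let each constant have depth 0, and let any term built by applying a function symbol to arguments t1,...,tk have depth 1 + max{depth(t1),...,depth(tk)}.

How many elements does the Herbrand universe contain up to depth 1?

130

Write N_k for the number of ground terms of depth ≤ k. A term of depth ≤ k is either a constant or a function symbol applied to arguments of depth ≤ k−1, so N_k = 5 + N_{k-1}^3.
N_0 = 5
N_1 = 5 + 5^3 = 130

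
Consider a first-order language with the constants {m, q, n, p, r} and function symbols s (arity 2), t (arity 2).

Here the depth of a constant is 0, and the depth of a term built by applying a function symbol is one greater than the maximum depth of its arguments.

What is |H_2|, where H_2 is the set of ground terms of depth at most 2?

6055

Let N_k count ground terms of depth at most k. Each non-constant term of depth ≤ k is some function symbol applied to depth-≤(k−1) arguments, giving N_k = 5 + N_{k-1}^2 + N_{k-1}^2.
N_0 = 5
N_1 = 5 + 5^2 + 5^2 = 55
N_2 = 5 + 55^2 + 55^2 = 6055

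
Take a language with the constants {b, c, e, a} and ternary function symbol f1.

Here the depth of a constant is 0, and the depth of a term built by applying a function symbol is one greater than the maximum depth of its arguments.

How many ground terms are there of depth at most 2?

314436

Count level by level. With function symbols f1/3, the terms of depth ≤ k are the 4 constants together with each function applied to depth-≤(k−1) tuples, so N_k = 4 + N_{k-1}^3.
N_0 = 4
N_1 = 4 + 4^3 = 68
N_2 = 4 + 68^3 = 314436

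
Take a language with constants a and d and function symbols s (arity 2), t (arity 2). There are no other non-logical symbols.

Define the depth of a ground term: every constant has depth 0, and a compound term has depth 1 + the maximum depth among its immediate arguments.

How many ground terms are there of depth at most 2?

Let N_k = |{terms of depth ≤ k}|. Then N_0 = 2 and N_k = 2 + N_{k-1}^2 + N_{k-1}^2 for k ≥ 1 (one summand per function symbol, arity giving the exponent).
N_0 = 2
N_1 = 2 + 2^2 + 2^2 = 10
N_2 = 2 + 10^2 + 10^2 = 202

202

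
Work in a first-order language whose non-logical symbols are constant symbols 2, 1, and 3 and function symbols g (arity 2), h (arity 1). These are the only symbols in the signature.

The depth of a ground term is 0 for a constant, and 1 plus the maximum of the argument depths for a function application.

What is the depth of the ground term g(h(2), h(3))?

depth(h(2)) = 1 + depth(2) = 1 + 0 = 1
depth(h(3)) = 1 + depth(3) = 1 + 0 = 1
depth(g(h(2), h(3))) = 1 + max(1, 1) = 2

2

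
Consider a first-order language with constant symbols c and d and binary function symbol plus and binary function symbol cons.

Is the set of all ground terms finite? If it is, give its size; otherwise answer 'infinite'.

infinite

The signature has at least one function symbol (plus, arity 2) and at least one constant (c).
Iterating plus gives infinitely many distinct ground terms: c, plus(c, c), plus(plus(c, c), plus(c, c)), ...
So the Herbrand universe is infinite.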